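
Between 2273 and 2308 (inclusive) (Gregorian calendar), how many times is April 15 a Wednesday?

6

Track April 15's weekday year by year (advancing +1, or +2 across a Feb 29):
  2273: Tue  2274: Wed (+1) ✓  2275: Thu (+1)  2276: Sat (+2)  2277: Sun (+1)
  2278: Mon (+1)  2279: Tue (+1)  2280: Thu (+2)  2281: Fri (+1)  2282: Sat (+1)
  2283: Sun (+1)  2284: Tue (+2)  2285: Wed (+1) ✓  2286: Thu (+1)  … (8 more years) …
  2295: Mon (+1)  2296: Wed (+2) ✓  2297: Thu (+1)  2298: Fri (+1)  2299: Sat (+1)
  2300: Sun (+1)  2301: Mon (+1)  2302: Tue (+1)  2303: Wed (+1) ✓  2304: Fri (+2)
  2305: Sat (+1)  2306: Sun (+1)  2307: Mon (+1)  2308: Wed (+2) ✓
Wednesday years: 2274, 2285, 2291, 2296, 2303, 2308 — 6 in total.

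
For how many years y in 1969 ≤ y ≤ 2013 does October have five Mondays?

19

October has 31 days; it has five Mondays when Monday falls among the first (month-length − 28) days — i.e. when October 1 is one of Monday/Sunday/Saturday.
October 1 by year: 1969:Wed 1970:Thu 1971:Fri 1972:Sun✓ 1973:Mon✓ 1974:Tue 1975:Wed 1976:Fri 1977:Sat✓ 1978:Sun✓ 1979:Mon✓ 1980:Wed 1981:Thu 1982:Fri 1983:Sat✓ …(15 more)… 1999:Fri 2000:Sun✓ 2001:Mon✓ 2002:Tue 2003:Wed 2004:Fri 2005:Sat✓ 2006:Sun✓ 2007:Mon✓ 2008:Wed 2009:Thu 2010:Fri 2011:Sat✓ 2012:Mon✓ 2013:Tue
Years with five Mondays: 1972, 1973, 1977, 1978, 1979, 1983, 1984, 1988, 1989, 1990, 1994, 1995, 2000, 2001, 2005, 2006, 2007, 2011, 2012 → 19.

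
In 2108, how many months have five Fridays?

4

A month of length L has five Fridays iff its first Friday is on day ≤ L−28 (so day 1–3 in a 31-day month, 1–2 in a 30-day month, day 1 in a leap February).
Checking each month of 2108: Jan starts Sun (31d); Feb starts Wed (29d); Mar starts Thu (31d) ✓; Apr starts Sun (30d); May starts Tue (31d); Jun starts Fri (30d) ✓; Jul starts Sun (31d); Aug starts Wed (31d) ✓; Sep starts Sat (30d); Oct starts Mon (31d); Nov starts Thu (30d) ✓; Dec starts Sat (31d).
Five-Friday months: March, June, August, November → 4.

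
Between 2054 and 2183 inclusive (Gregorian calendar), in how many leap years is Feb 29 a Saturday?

4

Leap years in 2054–2183: 31 of them.
Feb 29 weekday advances by 5 (mod 7) from one leap year to the next four years later (or differs when a century non-leap intervenes).
Leap-day weekdays: 2056:Tue 2060:Sun 2064:Fri 2068:Wed 2072:Mon 2076:Sat✓ 2080:Thu 2084:Tue 2088:Sun 2092:Fri 2096:Wed 2104:Fri 2108:Wed …(5 more)… 2132:Fri 2136:Wed 2140:Mon 2144:Sat✓ 2148:Thu 2152:Tue 2156:Sun 2160:Fri 2164:Wed 2168:Mon 2172:Sat✓ 2176:Thu 2180:Tue
Saturday: 2076, 2116, 2144, 2172 → 4.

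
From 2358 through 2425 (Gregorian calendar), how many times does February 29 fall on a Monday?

Leap years in 2358–2425: 17 of them.
Feb 29 weekday advances by 5 (mod 7) from one leap year to the next four years later (or differs when a century non-leap intervenes).
Leap-day weekdays: 2360:Mon✓ 2364:Sat 2368:Thu 2372:Tue 2376:Sun 2380:Fri 2384:Wed 2388:Mon✓ 2392:Sat 2396:Thu 2400:Tue 2404:Sun 2408:Fri 2412:Wed 2416:Mon✓ 2420:Sat 2424:Thu
Monday: 2360, 2388, 2416 → 3.

3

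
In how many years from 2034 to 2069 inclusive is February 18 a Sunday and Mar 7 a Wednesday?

4

Check each year's weekday for February 18 and Mar 7:
  2034: Sat/Tue  2035: Sun/Wed ✓  2036: Mon/Fri  2037: Wed/Sat  2038: Thu/Sun  2039: Fri/Mon  2040: Sat/Wed  2041: Mon/Thu  2042: Tue/Fri  2043: Wed/Sat  2044: Thu/Mon  2045: Sat/Tue  2046: Sun/Wed ✓  2047: Mon/Thu  …(8 more)…  2056: Fri/Tue  2057: Sun/Wed ✓  2058: Mon/Thu  2059: Tue/Fri  2060: Wed/Sun  2061: Fri/Mon  2062: Sat/Tue  2063: Sun/Wed ✓  2064: Mon/Fri  2065: Wed/Sat  2066: Thu/Sun  2067: Fri/Mon  2068: Sat/Wed  2069: Mon/Thu
Both conditions hold in: 2035, 2046, 2057, 2063 — 4.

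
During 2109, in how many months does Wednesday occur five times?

4

A month of length L has five Wednesdays iff its first Wednesday is on day ≤ L−28 (so day 1–3 in a 31-day month, 1–2 in a 30-day month, day 1 in a leap February).
Checking each month of 2109: Jan starts Tue (31d) ✓; Feb starts Fri (28d); Mar starts Fri (31d); Apr starts Mon (30d); May starts Wed (31d) ✓; Jun starts Sat (30d); Jul starts Mon (31d) ✓; Aug starts Thu (31d); Sep starts Sun (30d); Oct starts Tue (31d) ✓; Nov starts Fri (30d); Dec starts Sun (31d).
Five-Wednesday months: January, May, July, October → 4.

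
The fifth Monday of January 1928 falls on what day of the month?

30

January 1, 1928 is a Sunday, so the first Monday is the 2nd.
The fifth Monday is 2 + 28 = 30.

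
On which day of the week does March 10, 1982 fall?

Wednesday

January 1, 1982 is a Friday.
March 10 is day 69 of the year, i.e. 68 days after Jan 1.
68 mod 7 = 5, so advance 5 weekdays from Friday: Wednesday.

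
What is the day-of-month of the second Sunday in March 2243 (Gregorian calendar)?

12

March 1, 2243 is a Wednesday, so the first Sunday is the 5th.
The second Sunday is 5 + 7 = 12.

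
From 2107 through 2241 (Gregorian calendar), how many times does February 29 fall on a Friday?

Leap years in 2107–2241: 33 of them.
Feb 29 weekday advances by 5 (mod 7) from one leap year to the next four years later (or differs when a century non-leap intervenes).
Leap-day weekdays: 2108:Wed 2112:Mon 2116:Sat 2120:Thu 2124:Tue 2128:Sun 2132:Fri✓ 2136:Wed 2140:Mon 2144:Sat 2148:Thu 2152:Tue 2156:Sun …(7 more)… 2188:Fri✓ 2192:Wed 2196:Mon 2204:Wed 2208:Mon 2212:Sat 2216:Thu 2220:Tue 2224:Sun 2228:Fri✓ 2232:Wed 2236:Mon 2240:Sat
Friday: 2132, 2160, 2188, 2228 → 4.

4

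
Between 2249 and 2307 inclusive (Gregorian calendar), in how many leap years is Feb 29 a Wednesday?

Leap years in 2249–2307: 13 of them.
Feb 29 weekday advances by 5 (mod 7) from one leap year to the next four years later (or differs when a century non-leap intervenes).
Leap-day weekdays: 2252:Sun 2256:Fri 2260:Wed✓ 2264:Mon 2268:Sat 2272:Thu 2276:Tue 2280:Sun 2284:Fri 2288:Wed✓ 2292:Mon 2296:Sat 2304:Mon
Wednesday: 2260, 2288 → 2.

2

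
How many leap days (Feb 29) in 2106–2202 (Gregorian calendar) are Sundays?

Leap years in 2106–2202: 23 of them.
Feb 29 weekday advances by 5 (mod 7) from one leap year to the next four years later (or differs when a century non-leap intervenes).
Leap-day weekdays: 2108:Wed 2112:Mon 2116:Sat 2120:Thu 2124:Tue 2128:Sun✓ 2132:Fri 2136:Wed 2140:Mon 2144:Sat 2148:Thu 2152:Tue 2156:Sun✓ 2160:Fri 2164:Wed 2168:Mon 2172:Sat 2176:Thu 2180:Tue 2184:Sun✓ 2188:Fri 2192:Wed 2196:Mon
Sunday: 2128, 2156, 2184 → 3.

3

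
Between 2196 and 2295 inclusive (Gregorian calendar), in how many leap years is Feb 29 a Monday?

Leap years in 2196–2295: 24 of them.
Feb 29 weekday advances by 5 (mod 7) from one leap year to the next four years later (or differs when a century non-leap intervenes).
Leap-day weekdays: 2196:Mon✓ 2204:Wed 2208:Mon✓ 2212:Sat 2216:Thu 2220:Tue 2224:Sun 2228:Fri 2232:Wed 2236:Mon✓ 2240:Sat 2244:Thu 2248:Tue 2252:Sun 2256:Fri 2260:Wed 2264:Mon✓ 2268:Sat 2272:Thu 2276:Tue 2280:Sun 2284:Fri 2288:Wed 2292:Mon✓
Monday: 2196, 2208, 2236, 2264, 2292 → 5.

5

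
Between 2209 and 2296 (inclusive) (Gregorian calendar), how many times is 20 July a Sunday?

Track 20 July's weekday year by year (advancing +1, or +2 across a Feb 29):
  2209: Thu  2210: Fri (+1)  2211: Sat (+1)  2212: Mon (+2)  2213: Tue (+1)
  2214: Wed (+1)  2215: Thu (+1)  2216: Sat (+2)  2217: Sun (+1) ✓  2218: Mon (+1)
  2219: Tue (+1)  2220: Thu (+2)  2221: Fri (+1)  2222: Sat (+1)  … (60 more years) …
  2283: Fri (+1)  2284: Sun (+2) ✓  2285: Mon (+1)  2286: Tue (+1)  2287: Wed (+1)
  2288: Fri (+2)  2289: Sat (+1)  2290: Sun (+1) ✓  2291: Mon (+1)  2292: Wed (+2)
  2293: Thu (+1)  2294: Fri (+1)  2295: Sat (+1)  2296: Mon (+2)
Sunday years: 2217, 2223, 2228, 2234, 2245, 2251, 2256, 2262, 2273, 2279, 2284, 2290 — 12 in total.

12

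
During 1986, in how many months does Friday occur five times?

A month of length L has five Fridays iff its first Friday is on day ≤ L−28 (so day 1–3 in a 31-day month, 1–2 in a 30-day month, day 1 in a leap February).
Checking each month of 1986: Jan starts Wed (31d) ✓; Feb starts Sat (28d); Mar starts Sat (31d); Apr starts Tue (30d); May starts Thu (31d) ✓; Jun starts Sun (30d); Jul starts Tue (31d); Aug starts Fri (31d) ✓; Sep starts Mon (30d); Oct starts Wed (31d) ✓; Nov starts Sat (30d); Dec starts Mon (31d).
Five-Friday months: January, May, August, October → 4.

4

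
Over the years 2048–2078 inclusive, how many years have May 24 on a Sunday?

Track May 24's weekday year by year (advancing +1, or +2 across a Feb 29):
  2048: Sun ✓  2049: Mon (+1)  2050: Tue (+1)  2051: Wed (+1)  2052: Fri (+2)
  2053: Sat (+1)  2054: Sun (+1) ✓  2055: Mon (+1)  2056: Wed (+2)  2057: Thu (+1)
  2058: Fri (+1)  2059: Sat (+1)  2060: Mon (+2)  2061: Tue (+1)  … (3 more years) …
  2065: Sun (+1) ✓  2066: Mon (+1)  2067: Tue (+1)  2068: Thu (+2)  2069: Fri (+1)
  2070: Sat (+1)  2071: Sun (+1) ✓  2072: Tue (+2)  2073: Wed (+1)  2074: Thu (+1)
  2075: Fri (+1)  2076: Sun (+2) ✓  2077: Mon (+1)  2078: Tue (+1)
Sunday years: 2048, 2054, 2065, 2071, 2076 — 5 in total.

5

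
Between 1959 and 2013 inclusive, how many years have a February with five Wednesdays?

2

February has 28 days (29 in leap years); it has five Wednesdays when Wednesday falls among the first (month-length − 28) days — i.e. when February 1 is Wednesday in a leap year (never in a common year).
February 1 by year: 1959:Sun 1960:Mon 1961:Wed 1962:Thu 1963:Fri 1964:Sat 1965:Mon 1966:Tue 1967:Wed 1968:Thu 1969:Sat 1970:Sun 1971:Mon 1972:Tue 1973:Thu …(25 more)… 1999:Mon 2000:Tue 2001:Thu 2002:Fri 2003:Sat 2004:Sun 2005:Tue 2006:Wed 2007:Thu 2008:Fri 2009:Sun 2010:Mon 2011:Tue 2012:Wed✓ 2013:Fri
Years with five Wednesdays: 1984, 2012 → 2.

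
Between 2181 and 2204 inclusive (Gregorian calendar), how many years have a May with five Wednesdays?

May has 31 days; it has five Wednesdays when Wednesday falls among the first (month-length − 28) days — i.e. when May 1 is one of Wednesday/Tuesday/Monday.
May 1 by year: 2181:Tue✓ 2182:Wed✓ 2183:Thu 2184:Sat 2185:Sun 2186:Mon✓ 2187:Tue✓ 2188:Thu 2189:Fri 2190:Sat 2191:Sun 2192:Tue✓ 2193:Wed✓ 2194:Thu 2195:Fri 2196:Sun 2197:Mon✓ 2198:Tue✓ 2199:Wed✓ 2200:Thu 2201:Fri 2202:Sat 2203:Sun 2204:Tue✓
Years with five Wednesdays: 2181, 2182, 2186, 2187, 2192, 2193, 2197, 2198, 2199, 2204 → 10.

10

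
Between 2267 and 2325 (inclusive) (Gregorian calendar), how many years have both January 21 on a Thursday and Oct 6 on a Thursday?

Check each year's weekday for January 21 and Oct 6:
  2267: Mon/Sun  2268: Tue/Tue  2269: Thu/Wed  2270: Fri/Thu  2271: Sat/Fri  2272: Sun/Sun  2273: Tue/Mon  2274: Wed/Tue  2275: Thu/Wed  2276: Fri/Fri  2277: Sun/Sat  2278: Mon/Sun  2279: Tue/Mon  2280: Wed/Wed  …(31 more)…  2312: Sun/Sun  2313: Tue/Mon  2314: Wed/Tue  2315: Thu/Wed  2316: Fri/Fri  2317: Sun/Sat  2318: Mon/Sun  2319: Tue/Mon  2320: Wed/Wed  2321: Fri/Thu  2322: Sat/Fri  2323: Sun/Sat  2324: Mon/Mon  2325: Wed/Tue
Both conditions hold in: 2292, 2304 — 2.

2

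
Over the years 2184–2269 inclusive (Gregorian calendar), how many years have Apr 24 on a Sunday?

13

Track Apr 24's weekday year by year (advancing +1, or +2 across a Feb 29):
  2184: Sat  2185: Sun (+1) ✓  2186: Mon (+1)  2187: Tue (+1)  2188: Thu (+2)
  2189: Fri (+1)  2190: Sat (+1)  2191: Sun (+1) ✓  2192: Tue (+2)  2193: Wed (+1)
  2194: Thu (+1)  2195: Fri (+1)  2196: Sun (+2) ✓  2197: Mon (+1)  … (58 more years) …
  2256: Thu (+2)  2257: Fri (+1)  2258: Sat (+1)  2259: Sun (+1) ✓  2260: Tue (+2)
  2261: Wed (+1)  2262: Thu (+1)  2263: Fri (+1)  2264: Sun (+2) ✓  2265: Mon (+1)
  2266: Tue (+1)  2267: Wed (+1)  2268: Fri (+2)  2269: Sat (+1)
Sunday years: 2185, 2191, 2196, 2203, 2208, 2214, 2225, 2231, 2236, 2242, 2253, 2259, 2264 — 13 in total.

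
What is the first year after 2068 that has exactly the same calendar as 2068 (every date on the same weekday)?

2096

Two years share a calendar iff Jan 1 falls on the same weekday and both are leap or both are common. 2068: Jan 1 is Sunday, leap year.
2069: Jan 1 Tuesday, common
2070: Jan 1 Wednesday, common
2071: Jan 1 Thursday, common
2072: Jan 1 Friday, leap
2073: Jan 1 Sunday, common
2074: Jan 1 Monday, common
2075: Jan 1 Tuesday, common
2076: Jan 1 Wednesday, leap
2077: Jan 1 Friday, common
2078: Jan 1 Saturday, common
2079: Jan 1 Sunday, common
2080: Jan 1 Monday, leap
2081: Jan 1 Wednesday, common
2082: Jan 1 Thursday, common
2083: Jan 1 Friday, common
2084: Jan 1 Saturday, leap
2085: Jan 1 Monday, common
2086: Jan 1 Tuesday, common
2087: Jan 1 Wednesday, common
2088: Jan 1 Thursday, leap
2089: Jan 1 Saturday, common
2090: Jan 1 Sunday, common
2091: Jan 1 Monday, common
2092: Jan 1 Tuesday, leap
2093: Jan 1 Thursday, common
2094: Jan 1 Friday, common
2095: Jan 1 Saturday, common
2096: Jan 1 Sunday, leap
2096 matches on both conditions.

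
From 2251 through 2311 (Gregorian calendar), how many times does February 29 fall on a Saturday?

3

Leap years in 2251–2311: 14 of them.
Feb 29 weekday advances by 5 (mod 7) from one leap year to the next four years later (or differs when a century non-leap intervenes).
Leap-day weekdays: 2252:Sun 2256:Fri 2260:Wed 2264:Mon 2268:Sat✓ 2272:Thu 2276:Tue 2280:Sun 2284:Fri 2288:Wed 2292:Mon 2296:Sat✓ 2304:Mon 2308:Sat✓
Saturday: 2268, 2296, 2308 → 3.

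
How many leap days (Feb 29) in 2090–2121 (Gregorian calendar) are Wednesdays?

Leap years in 2090–2121: 7 of them.
Feb 29 weekday advances by 5 (mod 7) from one leap year to the next four years later (or differs when a century non-leap intervenes).
Leap-day weekdays: 2092:Fri 2096:Wed✓ 2104:Fri 2108:Wed✓ 2112:Mon 2116:Sat 2120:Thu
Wednesday: 2096, 2108 → 2.

2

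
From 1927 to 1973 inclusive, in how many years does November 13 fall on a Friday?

Track November 13's weekday year by year (advancing +1, or +2 across a Feb 29):
  1927: Sun  1928: Tue (+2)  1929: Wed (+1)  1930: Thu (+1)  1931: Fri (+1) ✓
  1932: Sun (+2)  1933: Mon (+1)  1934: Tue (+1)  1935: Wed (+1)  1936: Fri (+2) ✓
  1937: Sat (+1)  1938: Sun (+1)  1939: Mon (+1)  1940: Wed (+2)  … (19 more years) …
  1960: Sun (+2)  1961: Mon (+1)  1962: Tue (+1)  1963: Wed (+1)  1964: Fri (+2) ✓
  1965: Sat (+1)  1966: Sun (+1)  1967: Mon (+1)  1968: Wed (+2)  1969: Thu (+1)
  1970: Fri (+1) ✓  1971: Sat (+1)  1972: Mon (+2)  1973: Tue (+1)
Friday years: 1931, 1936, 1942, 1953, 1959, 1964, 1970 — 7 in total.

7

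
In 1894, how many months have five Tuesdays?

4

A month of length L has five Tuesdays iff its first Tuesday is on day ≤ L−28 (so day 1–3 in a 31-day month, 1–2 in a 30-day month, day 1 in a leap February).
Checking each month of 1894: Jan starts Mon (31d) ✓; Feb starts Thu (28d); Mar starts Thu (31d); Apr starts Sun (30d); May starts Tue (31d) ✓; Jun starts Fri (30d); Jul starts Sun (31d) ✓; Aug starts Wed (31d); Sep starts Sat (30d); Oct starts Mon (31d) ✓; Nov starts Thu (30d); Dec starts Sat (31d).
Five-Tuesday months: January, May, July, October → 4.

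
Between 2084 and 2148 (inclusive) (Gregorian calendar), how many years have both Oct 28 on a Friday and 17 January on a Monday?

8

Check each year's weekday for Oct 28 and 17 January:
  2084: Sat/Mon  2085: Sun/Wed  2086: Mon/Thu  2087: Tue/Fri  2088: Thu/Sat  2089: Fri/Mon ✓  2090: Sat/Tue  2091: Sun/Wed  2092: Tue/Thu  2093: Wed/Sat  2094: Thu/Sun  2095: Fri/Mon ✓  2096: Sun/Tue  2097: Mon/Thu  …(37 more)…  2135: Fri/Mon ✓  2136: Sun/Tue  2137: Mon/Thu  2138: Tue/Fri  2139: Wed/Sat  2140: Fri/Sun  2141: Sat/Tue  2142: Sun/Wed  2143: Mon/Thu  2144: Wed/Fri  2145: Thu/Sun  2146: Fri/Mon ✓  2147: Sat/Tue  2148: Mon/Wed
Both conditions hold in: 2089, 2095, 2101, 2107, 2118, 2129, 2135, 2146 — 8.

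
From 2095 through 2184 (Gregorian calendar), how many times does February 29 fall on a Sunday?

3

Leap years in 2095–2184: 22 of them.
Feb 29 weekday advances by 5 (mod 7) from one leap year to the next four years later (or differs when a century non-leap intervenes).
Leap-day weekdays: 2096:Wed 2104:Fri 2108:Wed 2112:Mon 2116:Sat 2120:Thu 2124:Tue 2128:Sun✓ 2132:Fri 2136:Wed 2140:Mon 2144:Sat 2148:Thu 2152:Tue 2156:Sun✓ 2160:Fri 2164:Wed 2168:Mon 2172:Sat 2176:Thu 2180:Tue 2184:Sun✓
Sunday: 2128, 2156, 2184 → 3.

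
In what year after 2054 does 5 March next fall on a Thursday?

2065

From one year to the next, a fixed date's weekday advances by 1, or by 2 when a Feb 29 lies between the two dates.
2054: March 5 is Thursday.
2055: Friday (+1)
2056: Sunday (+2)
2057: Monday (+1)
2058: Tuesday (+1)
2059: Wednesday (+1)
2060: Friday (+2)
2061: Saturday (+1)
2062: Sunday (+1)
2063: Monday (+1)
2064: Wednesday (+2)
2065: Thursday (+1)
5 March falls on a Thursday in 2065.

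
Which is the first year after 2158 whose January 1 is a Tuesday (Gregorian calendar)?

Jan 1 advances by 2 weekdays after a leap year and by 1 after a common year.
2158: Jan 1 is Sunday.
2159: Monday
2160: Tuesday (leap)
2160 begins on a Tuesday

2160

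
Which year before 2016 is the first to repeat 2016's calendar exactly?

1988

Two years share a calendar iff Jan 1 falls on the same weekday and both are leap or both are common. 2016: Jan 1 is Friday, leap year.
2015: Jan 1 Thursday, common
2014: Jan 1 Wednesday, common
2013: Jan 1 Tuesday, common
2012: Jan 1 Sunday, leap
2011: Jan 1 Saturday, common
2010: Jan 1 Friday, common
2009: Jan 1 Thursday, common
2008: Jan 1 Tuesday, leap
2007: Jan 1 Monday, common
2006: Jan 1 Sunday, common
2005: Jan 1 Saturday, common
2004: Jan 1 Thursday, leap
2003: Jan 1 Wednesday, common
2002: Jan 1 Tuesday, common
2001: Jan 1 Monday, common
2000: Jan 1 Saturday, leap
1999: Jan 1 Friday, common
1998: Jan 1 Thursday, common
1997: Jan 1 Wednesday, common
1996: Jan 1 Monday, leap
1995: Jan 1 Sunday, common
1994: Jan 1 Saturday, common
1993: Jan 1 Friday, common
1992: Jan 1 Wednesday, leap
1991: Jan 1 Tuesday, common
1990: Jan 1 Monday, common
1989: Jan 1 Sunday, common
1988: Jan 1 Friday, leap
1988 matches on both conditions.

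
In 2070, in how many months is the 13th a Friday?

1

Check the 13th of each month of 2070: Jan 13: Mon, Feb 13: Thu, Mar 13: Thu, Apr 13: Sun, May 13: Tue, Jun 13: Fri, Jul 13: Sun, Aug 13: Wed, Sep 13: Sat, Oct 13: Mon, Nov 13: Thu, Dec 13: Sat.
Friday occurs in June — 1 month.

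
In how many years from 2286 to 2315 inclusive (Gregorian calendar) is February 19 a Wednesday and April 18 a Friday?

Check each year's weekday for February 19 and April 18:
  2286: Fri/Sun  2287: Sat/Mon  2288: Sun/Wed  2289: Tue/Thu  2290: Wed/Fri ✓  2291: Thu/Sat  2292: Fri/Mon  2293: Sun/Tue  2294: Mon/Wed  2295: Tue/Thu  2296: Wed/Sat  2297: Fri/Sun  2298: Sat/Mon  2299: Sun/Tue  2300: Mon/Wed  2301: Tue/Thu  2302: Wed/Fri ✓  2303: Thu/Sat  2304: Fri/Mon  2305: Sun/Tue  2306: Mon/Wed  2307: Tue/Thu  2308: Wed/Sat  2309: Fri/Sun  2310: Sat/Mon  2311: Sun/Tue  2312: Mon/Thu  2313: Wed/Fri ✓  2314: Thu/Sat  2315: Fri/Sun
Both conditions hold in: 2290, 2302, 2313 — 3.

3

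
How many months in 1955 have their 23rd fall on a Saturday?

2

Check the 23rd of each month of 1955: Jan 23: Sun, Feb 23: Wed, Mar 23: Wed, Apr 23: Sat, May 23: Mon, Jun 23: Thu, Jul 23: Sat, Aug 23: Tue, Sep 23: Fri, Oct 23: Sun, Nov 23: Wed, Dec 23: Fri.
Saturday occurs in April, July — 2 months.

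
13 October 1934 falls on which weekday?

January 1, 1934 is a Monday.
October 13 is day 286 of the year, i.e. 285 days after Jan 1.
285 mod 7 = 5, so advance 5 weekdays from Monday: Saturday.

Saturday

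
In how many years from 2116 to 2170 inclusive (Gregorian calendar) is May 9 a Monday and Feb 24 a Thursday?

6

Check each year's weekday for May 9 and Feb 24:
  2116: Sat/Mon  2117: Sun/Wed  2118: Mon/Thu ✓  2119: Tue/Fri  2120: Thu/Sat  2121: Fri/Mon  2122: Sat/Tue  2123: Sun/Wed  2124: Tue/Thu  2125: Wed/Sat  2126: Thu/Sun  2127: Fri/Mon  2128: Sun/Tue  2129: Mon/Thu ✓  …(27 more)…  2157: Mon/Thu ✓  2158: Tue/Fri  2159: Wed/Sat  2160: Fri/Sun  2161: Sat/Tue  2162: Sun/Wed  2163: Mon/Thu ✓  2164: Wed/Fri  2165: Thu/Sun  2166: Fri/Mon  2167: Sat/Tue  2168: Mon/Wed  2169: Tue/Fri  2170: Wed/Sat
Both conditions hold in: 2118, 2129, 2135, 2146, 2157, 2163 — 6.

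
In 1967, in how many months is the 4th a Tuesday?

Check the 4th of each month of 1967: Jan 4: Wed, Feb 4: Sat, Mar 4: Sat, Apr 4: Tue, May 4: Thu, Jun 4: Sun, Jul 4: Tue, Aug 4: Fri, Sep 4: Mon, Oct 4: Wed, Nov 4: Sat, Dec 4: Mon.
Tuesday occurs in April, July — 2 months.

2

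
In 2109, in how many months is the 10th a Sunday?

Check the 10th of each month of 2109: Jan 10: Thu, Feb 10: Sun, Mar 10: Sun, Apr 10: Wed, May 10: Fri, Jun 10: Mon, Jul 10: Wed, Aug 10: Sat, Sep 10: Tue, Oct 10: Thu, Nov 10: Sun, Dec 10: Tue.
Sunday occurs in February, March, November — 3 months.

3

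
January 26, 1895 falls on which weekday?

Saturday

January 1, 1895 is a Tuesday.
January 26 is day 26 of the year, i.e. 25 days after Jan 1.
25 mod 7 = 4, so advance 4 weekdays from Tuesday: Saturday.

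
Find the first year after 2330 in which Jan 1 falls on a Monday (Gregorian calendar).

Jan 1 advances by 2 weekdays after a leap year and by 1 after a common year.
2330: Jan 1 is Wednesday.
2331: Thursday
2332: Friday (leap)
2333: Sunday
2334: Monday
2334 begins on a Monday

2334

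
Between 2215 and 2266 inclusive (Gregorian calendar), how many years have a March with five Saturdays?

23

March has 31 days; it has five Saturdays when Saturday falls among the first (month-length − 28) days — i.e. when March 1 is one of Saturday/Friday/Thursday.
March 1 by year: 2215:Wed 2216:Fri✓ 2217:Sat✓ 2218:Sun 2219:Mon 2220:Wed 2221:Thu✓ 2222:Fri✓ 2223:Sat✓ 2224:Mon 2225:Tue 2226:Wed 2227:Thu✓ 2228:Sat✓ 2229:Sun …(22 more)… 2252:Mon 2253:Tue 2254:Wed 2255:Thu✓ 2256:Sat✓ 2257:Sun 2258:Mon 2259:Tue 2260:Thu✓ 2261:Fri✓ 2262:Sat✓ 2263:Sun 2264:Tue 2265:Wed 2266:Thu✓
Years with five Saturdays: 2216, 2217, 2221, 2222, 2223, 2227, 2228, 2232, 2233, 2234, 2238, 2239, 2244, 2245, 2249, 2250, 2251, 2255, 2256, 2260, 2261, 2262, 2266 → 23.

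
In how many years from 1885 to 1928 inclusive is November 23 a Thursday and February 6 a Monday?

5

Check each year's weekday for November 23 and February 6:
  1885: Mon/Fri  1886: Tue/Sat  1887: Wed/Sun  1888: Fri/Mon  1889: Sat/Wed  1890: Sun/Thu  1891: Mon/Fri  1892: Wed/Sat  1893: Thu/Mon ✓  1894: Fri/Tue  1895: Sat/Wed  1896: Mon/Thu  1897: Tue/Sat  1898: Wed/Sun  …(16 more)…  1915: Tue/Sat  1916: Thu/Sun  1917: Fri/Tue  1918: Sat/Wed  1919: Sun/Thu  1920: Tue/Fri  1921: Wed/Sun  1922: Thu/Mon ✓  1923: Fri/Tue  1924: Sun/Wed  1925: Mon/Fri  1926: Tue/Sat  1927: Wed/Sun  1928: Fri/Mon
Both conditions hold in: 1893, 1899, 1905, 1911, 1922 — 5.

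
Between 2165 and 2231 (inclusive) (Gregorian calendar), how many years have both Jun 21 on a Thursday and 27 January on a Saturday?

7

Check each year's weekday for Jun 21 and 27 January:
  2165: Fri/Sun  2166: Sat/Mon  2167: Sun/Tue  2168: Tue/Wed  2169: Wed/Fri  2170: Thu/Sat ✓  2171: Fri/Sun  2172: Sun/Mon  2173: Mon/Wed  2174: Tue/Thu  2175: Wed/Fri  2176: Fri/Sat  2177: Sat/Mon  2178: Sun/Tue  …(39 more)…  2218: Sun/Tue  2219: Mon/Wed  2220: Wed/Thu  2221: Thu/Sat ✓  2222: Fri/Sun  2223: Sat/Mon  2224: Mon/Tue  2225: Tue/Thu  2226: Wed/Fri  2227: Thu/Sat ✓  2228: Sat/Sun  2229: Sun/Tue  2230: Mon/Wed  2231: Tue/Thu
Both conditions hold in: 2170, 2181, 2187, 2198, 2210, 2221, 2227 — 7.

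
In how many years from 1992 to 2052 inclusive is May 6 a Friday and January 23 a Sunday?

7

Check each year's weekday for May 6 and January 23:
  1992: Wed/Thu  1993: Thu/Sat  1994: Fri/Sun ✓  1995: Sat/Mon  1996: Mon/Tue  1997: Tue/Thu  1998: Wed/Fri  1999: Thu/Sat  2000: Sat/Sun  2001: Sun/Tue  2002: Mon/Wed  2003: Tue/Thu  2004: Thu/Fri  2005: Fri/Sun ✓  …(33 more)…  2039: Fri/Sun ✓  2040: Sun/Mon  2041: Mon/Wed  2042: Tue/Thu  2043: Wed/Fri  2044: Fri/Sat  2045: Sat/Mon  2046: Sun/Tue  2047: Mon/Wed  2048: Wed/Thu  2049: Thu/Sat  2050: Fri/Sun ✓  2051: Sat/Mon  2052: Mon/Tue
Both conditions hold in: 1994, 2005, 2011, 2022, 2033, 2039, 2050 — 7.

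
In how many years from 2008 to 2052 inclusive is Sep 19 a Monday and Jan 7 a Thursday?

Check each year's weekday for Sep 19 and Jan 7:
  2008: Fri/Mon  2009: Sat/Wed  2010: Sun/Thu  2011: Mon/Fri  2012: Wed/Sat  2013: Thu/Mon  2014: Fri/Tue  2015: Sat/Wed  2016: Mon/Thu ✓  2017: Tue/Sat  2018: Wed/Sun  2019: Thu/Mon  2020: Sat/Tue  2021: Sun/Thu  …(17 more)…  2039: Mon/Fri  2040: Wed/Sat  2041: Thu/Mon  2042: Fri/Tue  2043: Sat/Wed  2044: Mon/Thu ✓  2045: Tue/Sat  2046: Wed/Sun  2047: Thu/Mon  2048: Sat/Tue  2049: Sun/Thu  2050: Mon/Fri  2051: Tue/Sat  2052: Thu/Sun
Both conditions hold in: 2016, 2044 — 2.

2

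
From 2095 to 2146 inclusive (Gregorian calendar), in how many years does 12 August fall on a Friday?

Track 12 August's weekday year by year (advancing +1, or +2 across a Feb 29):
  2095: Fri ✓  2096: Sun (+2)  2097: Mon (+1)  2098: Tue (+1)  2099: Wed (+1)
  2100: Thu (+1)  2101: Fri (+1) ✓  2102: Sat (+1)  2103: Sun (+1)  2104: Tue (+2)
  2105: Wed (+1)  2106: Thu (+1)  2107: Fri (+1) ✓  2108: Sun (+2)  … (24 more years) …
  2133: Wed (+1)  2134: Thu (+1)  2135: Fri (+1) ✓  2136: Sun (+2)  2137: Mon (+1)
  2138: Tue (+1)  2139: Wed (+1)  2140: Fri (+2) ✓  2141: Sat (+1)  2142: Sun (+1)
  2143: Mon (+1)  2144: Wed (+2)  2145: Thu (+1)  2146: Fri (+1) ✓
Friday years: 2095, 2101, 2107, 2112, 2118, 2129, 2135, 2140, 2146 — 9 in total.

9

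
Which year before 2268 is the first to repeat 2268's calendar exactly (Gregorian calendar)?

Two years share a calendar iff Jan 1 falls on the same weekday and both are leap or both are common. 2268: Jan 1 is Wednesday, leap year.
2267: Jan 1 Tuesday, common
2266: Jan 1 Monday, common
2265: Jan 1 Sunday, common
2264: Jan 1 Friday, leap
2263: Jan 1 Thursday, common
2262: Jan 1 Wednesday, common
2261: Jan 1 Tuesday, common
2260: Jan 1 Sunday, leap
2259: Jan 1 Saturday, common
2258: Jan 1 Friday, common
2257: Jan 1 Thursday, common
2256: Jan 1 Tuesday, leap
2255: Jan 1 Monday, common
2254: Jan 1 Sunday, common
2253: Jan 1 Saturday, common
2252: Jan 1 Thursday, leap
2251: Jan 1 Wednesday, common
2250: Jan 1 Tuesday, common
2249: Jan 1 Monday, common
2248: Jan 1 Saturday, leap
2247: Jan 1 Friday, common
2246: Jan 1 Thursday, common
2245: Jan 1 Wednesday, common
2244: Jan 1 Monday, leap
2243: Jan 1 Sunday, common
2242: Jan 1 Saturday, common
2241: Jan 1 Friday, common
2240: Jan 1 Wednesday, leap
2240 matches on both conditions.

2240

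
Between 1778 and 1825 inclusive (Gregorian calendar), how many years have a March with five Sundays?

21

March has 31 days; it has five Sundays when Sunday falls among the first (month-length − 28) days — i.e. when March 1 is one of Sunday/Saturday/Friday.
March 1 by year: 1778:Sun✓ 1779:Mon 1780:Wed 1781:Thu 1782:Fri✓ 1783:Sat✓ 1784:Mon 1785:Tue 1786:Wed 1787:Thu 1788:Sat✓ 1789:Sun✓ 1790:Mon 1791:Tue 1792:Thu …(18 more)… 1811:Fri✓ 1812:Sun✓ 1813:Mon 1814:Tue 1815:Wed 1816:Fri✓ 1817:Sat✓ 1818:Sun✓ 1819:Mon 1820:Wed 1821:Thu 1822:Fri✓ 1823:Sat✓ 1824:Mon 1825:Tue
Years with five Sundays: 1778, 1782, 1783, 1788, 1789, 1793, 1794, 1795, 1799, 1800, 1801, 1805, 1806, 1807, 1811, 1812, 1816, 1817, 1818, 1822, 1823 → 21.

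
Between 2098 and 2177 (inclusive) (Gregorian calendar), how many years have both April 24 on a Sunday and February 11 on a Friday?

9

Check each year's weekday for April 24 and February 11:
  2098: Thu/Tue  2099: Fri/Wed  2100: Sat/Thu  2101: Sun/Fri ✓  2102: Mon/Sat  2103: Tue/Sun  2104: Thu/Mon  2105: Fri/Wed  2106: Sat/Thu  2107: Sun/Fri ✓  2108: Tue/Sat  2109: Wed/Mon  2110: Thu/Tue  2111: Fri/Wed  …(52 more)…  2164: Tue/Sat  2165: Wed/Mon  2166: Thu/Tue  2167: Fri/Wed  2168: Sun/Thu  2169: Mon/Sat  2170: Tue/Sun  2171: Wed/Mon  2172: Fri/Tue  2173: Sat/Thu  2174: Sun/Fri ✓  2175: Mon/Sat  2176: Wed/Sun  2177: Thu/Tue
Both conditions hold in: 2101, 2107, 2118, 2129, 2135, 2146, 2157, 2163, 2174 — 9.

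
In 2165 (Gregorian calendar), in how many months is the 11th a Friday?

2

Check the 11th of each month of 2165: Jan 11: Fri, Feb 11: Mon, Mar 11: Mon, Apr 11: Thu, May 11: Sat, Jun 11: Tue, Jul 11: Thu, Aug 11: Sun, Sep 11: Wed, Oct 11: Fri, Nov 11: Mon, Dec 11: Wed.
Friday occurs in January, October — 2 months.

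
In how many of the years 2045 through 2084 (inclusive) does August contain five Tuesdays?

18

August has 31 days; it has five Tuesdays when Tuesday falls among the first (month-length − 28) days — i.e. when August 1 is one of Tuesday/Monday/Sunday.
August 1 by year: 2045:Tue✓ 2046:Wed 2047:Thu 2048:Sat 2049:Sun✓ 2050:Mon✓ 2051:Tue✓ 2052:Thu 2053:Fri 2054:Sat 2055:Sun✓ 2056:Tue✓ 2057:Wed 2058:Thu 2059:Fri …(10 more)… 2070:Fri 2071:Sat 2072:Mon✓ 2073:Tue✓ 2074:Wed 2075:Thu 2076:Sat 2077:Sun✓ 2078:Mon✓ 2079:Tue✓ 2080:Thu 2081:Fri 2082:Sat 2083:Sun✓ 2084:Tue✓
Years with five Tuesdays: 2045, 2049, 2050, 2051, 2055, 2056, 2060, 2061, 2062, 2066, 2067, 2072, 2073, 2077, 2078, 2079, 2083, 2084 → 18.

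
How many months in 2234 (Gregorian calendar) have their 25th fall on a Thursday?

Check the 25th of each month of 2234: Jan 25: Sat, Feb 25: Tue, Mar 25: Tue, Apr 25: Fri, May 25: Sun, Jun 25: Wed, Jul 25: Fri, Aug 25: Mon, Sep 25: Thu, Oct 25: Sat, Nov 25: Tue, Dec 25: Thu.
Thursday occurs in September, December — 2 months.

2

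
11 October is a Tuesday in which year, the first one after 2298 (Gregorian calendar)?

2304

From one year to the next, a fixed date's weekday advances by 1, or by 2 when a Feb 29 lies between the two dates.
2298: October 11 is Tuesday.
2299: Wednesday (+1)
2300: Thursday (+1)
2301: Friday (+1)
2302: Saturday (+1)
2303: Sunday (+1)
2304: Tuesday (+2)
11 October falls on a Tuesday in 2304.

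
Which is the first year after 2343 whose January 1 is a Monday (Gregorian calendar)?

2345

Jan 1 advances by 2 weekdays after a leap year and by 1 after a common year.
2343: Jan 1 is Friday.
2344: Saturday (leap)
2345: Monday
2345 begins on a Monday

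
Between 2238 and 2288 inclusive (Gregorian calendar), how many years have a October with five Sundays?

October has 31 days; it has five Sundays when Sunday falls among the first (month-length − 28) days — i.e. when October 1 is one of Sunday/Saturday/Friday.
October 1 by year: 2238:Mon 2239:Tue 2240:Thu 2241:Fri✓ 2242:Sat✓ 2243:Sun✓ 2244:Tue 2245:Wed 2246:Thu 2247:Fri✓ 2248:Sun✓ 2249:Mon 2250:Tue 2251:Wed 2252:Fri✓ …(21 more)… 2274:Thu 2275:Fri✓ 2276:Sun✓ 2277:Mon 2278:Tue 2279:Wed 2280:Fri✓ 2281:Sat✓ 2282:Sun✓ 2283:Mon 2284:Wed 2285:Thu 2286:Fri✓ 2287:Sat✓ 2288:Mon
Years with five Sundays: 2241, 2242, 2243, 2247, 2248, 2252, 2253, 2254, 2258, 2259, 2264, 2265, 2269, 2270, 2271, 2275, 2276, 2280, 2281, 2282, 2286, 2287 → 22.

22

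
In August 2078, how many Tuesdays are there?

August 2078 has 31 days and begins on Monday.
The first Tuesday is August 2.
Tuesdays fall on 2, 9, 16, 23, 30 — that's 5.

5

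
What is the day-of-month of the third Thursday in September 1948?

16

September 1, 1948 is a Wednesday, so the first Thursday is the 2nd.
The third Thursday is 2 + 14 = 16.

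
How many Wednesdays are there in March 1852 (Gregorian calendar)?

March 1852 has 31 days and begins on Monday.
The first Wednesday is March 3.
Wednesdays fall on 3, 10, 17, 24, 31 — that's 5.

5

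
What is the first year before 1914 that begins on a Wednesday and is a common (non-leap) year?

Jan 1 advances by 2 weekdays after a leap year and by 1 after a common year.
1914: Jan 1 is Thursday.
1913: Wednesday
1913 begins on a Wednesday and is a common year.

1913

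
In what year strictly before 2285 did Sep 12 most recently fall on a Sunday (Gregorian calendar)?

2280

From one year to the next, a fixed date's weekday advances by 1, or by 2 when a Feb 29 lies between the two dates.
2285: September 12 is Saturday.
2284: Friday (−1)
2283: Wednesday (−2)
2282: Tuesday (−1)
2281: Monday (−1)
2280: Sunday (−1)
Sep 12 falls on a Sunday in 2280.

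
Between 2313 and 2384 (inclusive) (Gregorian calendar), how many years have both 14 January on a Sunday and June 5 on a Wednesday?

Check each year's weekday for 14 January and June 5:
  2313: Tue/Thu  2314: Wed/Fri  2315: Thu/Sat  2316: Fri/Mon  2317: Sun/Tue  2318: Mon/Wed  2319: Tue/Thu  2320: Wed/Sat  2321: Fri/Sun  2322: Sat/Mon  2323: Sun/Tue  2324: Mon/Thu  2325: Wed/Fri  2326: Thu/Sat  …(44 more)…  2371: Thu/Sat  2372: Fri/Mon  2373: Sun/Tue  2374: Mon/Wed  2375: Tue/Thu  2376: Wed/Sat  2377: Fri/Sun  2378: Sat/Mon  2379: Sun/Tue  2380: Mon/Thu  2381: Wed/Fri  2382: Thu/Sat  2383: Fri/Sun  2384: Sat/Tue
Both conditions hold in: 2340, 2368 — 2.

2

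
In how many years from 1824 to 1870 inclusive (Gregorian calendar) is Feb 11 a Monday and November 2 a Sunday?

Check each year's weekday for Feb 11 and November 2:
  1824: Wed/Tue  1825: Fri/Wed  1826: Sat/Thu  1827: Sun/Fri  1828: Mon/Sun ✓  1829: Wed/Mon  1830: Thu/Tue  1831: Fri/Wed  1832: Sat/Fri  1833: Mon/Sat  1834: Tue/Sun  1835: Wed/Mon  1836: Thu/Wed  1837: Sat/Thu  …(19 more)…  1857: Wed/Mon  1858: Thu/Tue  1859: Fri/Wed  1860: Sat/Fri  1861: Mon/Sat  1862: Tue/Sun  1863: Wed/Mon  1864: Thu/Wed  1865: Sat/Thu  1866: Sun/Fri  1867: Mon/Sat  1868: Tue/Mon  1869: Thu/Tue  1870: Fri/Wed
Both conditions hold in: 1828, 1856 — 2.

2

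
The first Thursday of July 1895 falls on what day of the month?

July 1, 1895 is a Monday, so the first Thursday is the 4th.
The first Thursday is 4 + 0 = 4.

4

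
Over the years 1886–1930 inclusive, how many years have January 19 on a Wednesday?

Track January 19's weekday year by year (advancing +1, or +2 across a Feb 29):
  1886: Tue  1887: Wed (+1) ✓  1888: Thu (+1)  1889: Sat (+2)  1890: Sun (+1)
  1891: Mon (+1)  1892: Tue (+1)  1893: Thu (+2)  1894: Fri (+1)  1895: Sat (+1)
  1896: Sun (+1)  1897: Tue (+2)  1898: Wed (+1) ✓  1899: Thu (+1)  … (17 more years) …
  1917: Fri (+2)  1918: Sat (+1)  1919: Sun (+1)  1920: Mon (+1)  1921: Wed (+2) ✓
  1922: Thu (+1)  1923: Fri (+1)  1924: Sat (+1)  1925: Mon (+2)  1926: Tue (+1)
  1927: Wed (+1) ✓  1928: Thu (+1)  1929: Sat (+2)  1930: Sun (+1)
Wednesday years: 1887, 1898, 1910, 1916, 1921, 1927 — 6 in total.

6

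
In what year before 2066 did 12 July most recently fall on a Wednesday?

2062

From one year to the next, a fixed date's weekday advances by 1, or by 2 when a Feb 29 lies between the two dates.
2066: July 12 is Monday.
2065: Sunday (−1)
2064: Saturday (−1)
2063: Thursday (−2)
2062: Wednesday (−1)
12 July falls on a Wednesday in 2062.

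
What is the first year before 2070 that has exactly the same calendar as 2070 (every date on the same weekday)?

Two years share a calendar iff Jan 1 falls on the same weekday and both are leap or both are common. 2070: Jan 1 is Wednesday, common year.
2069: Jan 1 Tuesday, common
2068: Jan 1 Sunday, leap
2067: Jan 1 Saturday, common
2066: Jan 1 Friday, common
2065: Jan 1 Thursday, common
2064: Jan 1 Tuesday, leap
2063: Jan 1 Monday, common
2062: Jan 1 Sunday, common
2061: Jan 1 Saturday, common
2060: Jan 1 Thursday, leap
2059: Jan 1 Wednesday, common
2059 matches on both conditions.

2059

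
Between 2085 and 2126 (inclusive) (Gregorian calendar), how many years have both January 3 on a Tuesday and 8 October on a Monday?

2

Check each year's weekday for January 3 and 8 October:
  2085: Wed/Mon  2086: Thu/Tue  2087: Fri/Wed  2088: Sat/Fri  2089: Mon/Sat  2090: Tue/Sun  2091: Wed/Mon  2092: Thu/Wed  2093: Sat/Thu  2094: Sun/Fri  2095: Mon/Sat  2096: Tue/Mon ✓  2097: Thu/Tue  2098: Fri/Wed  …(14 more)…  2113: Tue/Sun  2114: Wed/Mon  2115: Thu/Tue  2116: Fri/Thu  2117: Sun/Fri  2118: Mon/Sat  2119: Tue/Sun  2120: Wed/Tue  2121: Fri/Wed  2122: Sat/Thu  2123: Sun/Fri  2124: Mon/Sun  2125: Wed/Mon  2126: Thu/Tue
Both conditions hold in: 2096, 2108 — 2.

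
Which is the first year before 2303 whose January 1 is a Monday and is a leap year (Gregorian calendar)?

2272

Jan 1 advances by 2 weekdays after a leap year and by 1 after a common year.
2303: Jan 1 is Thursday.
2302: Wednesday
2301: Tuesday
2300: Monday
2299: Sunday
2298: Saturday
2297: Friday
2296: Wednesday (leap)
2295: Tuesday
2294: Monday
2293: Sunday
2292: Friday (leap)
2291: Thursday
2290: Wednesday
2289: Tuesday
2288: Sunday (leap)
2287: Saturday
2286: Friday
2285: Thursday
2284: Tuesday (leap)
2283: Monday
2282: Sunday
2281: Saturday
2280: Thursday (leap)
2279: Wednesday
2278: Tuesday
2277: Monday
2276: Saturday (leap)
2275: Friday
2274: Thursday
2273: Wednesday
2272: Monday (leap)
2272 begins on a Monday and is a leap year.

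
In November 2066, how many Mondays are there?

November 2066 has 30 days and begins on Monday.
The first Monday is November 1.
Mondays fall on 1, 8, 15, 22, 29 — that's 5.

5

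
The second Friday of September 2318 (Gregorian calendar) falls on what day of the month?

13

September 1, 2318 is a Sunday, so the first Friday is the 6th.
The second Friday is 6 + 7 = 13.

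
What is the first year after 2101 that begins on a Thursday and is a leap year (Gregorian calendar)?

Jan 1 advances by 2 weekdays after a leap year and by 1 after a common year.
2101: Jan 1 is Saturday.
2102: Sunday
2103: Monday
2104: Tuesday (leap)
2105: Thursday
2106: Friday
2107: Saturday
2108: Sunday (leap)
2109: Tuesday
2110: Wednesday
2111: Thursday
2112: Friday (leap)
2113: Sunday
2114: Monday
2115: Tuesday
2116: Wednesday (leap)
2117: Friday
2118: Saturday
2119: Sunday
2120: Monday (leap)
2121: Wednesday
2122: Thursday
2123: Friday
2124: Saturday (leap)
2125: Monday
2126: Tuesday
2127: Wednesday
2128: Thursday (leap)
2128 begins on a Thursday and is a leap year.

2128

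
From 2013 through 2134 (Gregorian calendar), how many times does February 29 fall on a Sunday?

4

Leap years in 2013–2134: 29 of them.
Feb 29 weekday advances by 5 (mod 7) from one leap year to the next four years later (or differs when a century non-leap intervenes).
Leap-day weekdays: 2016:Mon 2020:Sat 2024:Thu 2028:Tue 2032:Sun✓ 2036:Fri 2040:Wed 2044:Mon 2048:Sat 2052:Thu 2056:Tue 2060:Sun✓ 2064:Fri …(3 more)… 2080:Thu 2084:Tue 2088:Sun✓ 2092:Fri 2096:Wed 2104:Fri 2108:Wed 2112:Mon 2116:Sat 2120:Thu 2124:Tue 2128:Sun✓ 2132:Fri
Sunday: 2032, 2060, 2088, 2128 → 4.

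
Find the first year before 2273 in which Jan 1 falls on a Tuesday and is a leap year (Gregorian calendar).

2256

Jan 1 advances by 2 weekdays after a leap year and by 1 after a common year.
2273: Jan 1 is Wednesday.
2272: Monday (leap)
2271: Sunday
2270: Saturday
2269: Friday
2268: Wednesday (leap)
2267: Tuesday
2266: Monday
2265: Sunday
2264: Friday (leap)
2263: Thursday
2262: Wednesday
2261: Tuesday
2260: Sunday (leap)
2259: Saturday
2258: Friday
2257: Thursday
2256: Tuesday (leap)
2256 begins on a Tuesday and is a leap year.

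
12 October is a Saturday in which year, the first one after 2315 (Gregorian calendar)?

From one year to the next, a fixed date's weekday advances by 1, or by 2 when a Feb 29 lies between the two dates.
2315: October 12 is Tuesday.
2316: Thursday (+2)
2317: Friday (+1)
2318: Saturday (+1)
12 October falls on a Saturday in 2318.

2318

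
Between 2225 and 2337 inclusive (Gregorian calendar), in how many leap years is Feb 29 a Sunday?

Leap years in 2225–2337: 27 of them.
Feb 29 weekday advances by 5 (mod 7) from one leap year to the next four years later (or differs when a century non-leap intervenes).
Leap-day weekdays: 2228:Fri 2232:Wed 2236:Mon 2240:Sat 2244:Thu 2248:Tue 2252:Sun✓ 2256:Fri 2260:Wed 2264:Mon 2268:Sat 2272:Thu 2276:Tue 2280:Sun✓ 2284:Fri 2288:Wed 2292:Mon 2296:Sat 2304:Mon 2308:Sat 2312:Thu 2316:Tue 2320:Sun✓ 2324:Fri 2328:Wed 2332:Mon 2336:Sat
Sunday: 2252, 2280, 2320 → 3.

3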